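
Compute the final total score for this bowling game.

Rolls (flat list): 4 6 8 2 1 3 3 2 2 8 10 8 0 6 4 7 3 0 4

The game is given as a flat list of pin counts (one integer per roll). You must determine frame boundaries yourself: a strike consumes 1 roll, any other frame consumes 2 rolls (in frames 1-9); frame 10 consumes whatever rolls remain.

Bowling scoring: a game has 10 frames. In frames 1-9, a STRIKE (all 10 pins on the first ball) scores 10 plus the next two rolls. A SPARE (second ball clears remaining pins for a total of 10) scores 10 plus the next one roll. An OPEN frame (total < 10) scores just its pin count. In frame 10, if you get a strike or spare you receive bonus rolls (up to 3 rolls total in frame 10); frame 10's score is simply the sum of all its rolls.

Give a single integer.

Answer: 115

Derivation:
Frame 1: SPARE (4+6=10). 10 + next roll (8) = 18. Cumulative: 18
Frame 2: SPARE (8+2=10). 10 + next roll (1) = 11. Cumulative: 29
Frame 3: OPEN (1+3=4). Cumulative: 33
Frame 4: OPEN (3+2=5). Cumulative: 38
Frame 5: SPARE (2+8=10). 10 + next roll (10) = 20. Cumulative: 58
Frame 6: STRIKE. 10 + next two rolls (8+0) = 18. Cumulative: 76
Frame 7: OPEN (8+0=8). Cumulative: 84
Frame 8: SPARE (6+4=10). 10 + next roll (7) = 17. Cumulative: 101
Frame 9: SPARE (7+3=10). 10 + next roll (0) = 10. Cumulative: 111
Frame 10: OPEN. Sum of all frame-10 rolls (0+4) = 4. Cumulative: 115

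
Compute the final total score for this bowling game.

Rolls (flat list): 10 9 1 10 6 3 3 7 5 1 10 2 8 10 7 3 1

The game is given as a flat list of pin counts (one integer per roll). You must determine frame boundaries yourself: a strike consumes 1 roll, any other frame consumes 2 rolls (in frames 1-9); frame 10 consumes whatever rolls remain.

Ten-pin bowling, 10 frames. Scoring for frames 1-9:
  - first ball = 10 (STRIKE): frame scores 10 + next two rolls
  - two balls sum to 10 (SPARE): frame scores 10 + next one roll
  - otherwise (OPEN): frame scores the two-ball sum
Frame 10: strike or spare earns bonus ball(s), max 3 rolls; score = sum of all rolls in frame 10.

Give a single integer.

Answer: 160

Derivation:
Frame 1: STRIKE. 10 + next two rolls (9+1) = 20. Cumulative: 20
Frame 2: SPARE (9+1=10). 10 + next roll (10) = 20. Cumulative: 40
Frame 3: STRIKE. 10 + next two rolls (6+3) = 19. Cumulative: 59
Frame 4: OPEN (6+3=9). Cumulative: 68
Frame 5: SPARE (3+7=10). 10 + next roll (5) = 15. Cumulative: 83
Frame 6: OPEN (5+1=6). Cumulative: 89
Frame 7: STRIKE. 10 + next two rolls (2+8) = 20. Cumulative: 109
Frame 8: SPARE (2+8=10). 10 + next roll (10) = 20. Cumulative: 129
Frame 9: STRIKE. 10 + next two rolls (7+3) = 20. Cumulative: 149
Frame 10: SPARE. Sum of all frame-10 rolls (7+3+1) = 11. Cumulative: 160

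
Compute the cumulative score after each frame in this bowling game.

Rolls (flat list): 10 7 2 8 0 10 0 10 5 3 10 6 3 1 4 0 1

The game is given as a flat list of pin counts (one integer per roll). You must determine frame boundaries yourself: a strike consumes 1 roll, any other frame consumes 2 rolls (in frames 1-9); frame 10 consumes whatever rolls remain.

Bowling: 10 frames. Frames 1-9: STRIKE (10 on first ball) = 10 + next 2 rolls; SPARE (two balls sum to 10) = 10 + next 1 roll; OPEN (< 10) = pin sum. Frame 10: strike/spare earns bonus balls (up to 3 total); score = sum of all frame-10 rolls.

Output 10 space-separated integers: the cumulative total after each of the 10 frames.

Answer: 19 28 36 56 71 79 98 107 112 113

Derivation:
Frame 1: STRIKE. 10 + next two rolls (7+2) = 19. Cumulative: 19
Frame 2: OPEN (7+2=9). Cumulative: 28
Frame 3: OPEN (8+0=8). Cumulative: 36
Frame 4: STRIKE. 10 + next two rolls (0+10) = 20. Cumulative: 56
Frame 5: SPARE (0+10=10). 10 + next roll (5) = 15. Cumulative: 71
Frame 6: OPEN (5+3=8). Cumulative: 79
Frame 7: STRIKE. 10 + next two rolls (6+3) = 19. Cumulative: 98
Frame 8: OPEN (6+3=9). Cumulative: 107
Frame 9: OPEN (1+4=5). Cumulative: 112
Frame 10: OPEN. Sum of all frame-10 rolls (0+1) = 1. Cumulative: 113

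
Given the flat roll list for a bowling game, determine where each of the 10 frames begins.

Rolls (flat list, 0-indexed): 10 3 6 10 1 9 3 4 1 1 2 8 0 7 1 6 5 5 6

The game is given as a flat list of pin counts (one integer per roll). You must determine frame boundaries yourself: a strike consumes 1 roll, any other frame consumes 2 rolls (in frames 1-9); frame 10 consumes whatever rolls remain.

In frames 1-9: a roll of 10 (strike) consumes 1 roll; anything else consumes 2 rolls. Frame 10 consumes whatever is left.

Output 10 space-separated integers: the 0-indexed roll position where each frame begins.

Frame 1 starts at roll index 0: roll=10 (strike), consumes 1 roll
Frame 2 starts at roll index 1: rolls=3,6 (sum=9), consumes 2 rolls
Frame 3 starts at roll index 3: roll=10 (strike), consumes 1 roll
Frame 4 starts at roll index 4: rolls=1,9 (sum=10), consumes 2 rolls
Frame 5 starts at roll index 6: rolls=3,4 (sum=7), consumes 2 rolls
Frame 6 starts at roll index 8: rolls=1,1 (sum=2), consumes 2 rolls
Frame 7 starts at roll index 10: rolls=2,8 (sum=10), consumes 2 rolls
Frame 8 starts at roll index 12: rolls=0,7 (sum=7), consumes 2 rolls
Frame 9 starts at roll index 14: rolls=1,6 (sum=7), consumes 2 rolls
Frame 10 starts at roll index 16: 3 remaining rolls

Answer: 0 1 3 4 6 8 10 12 14 16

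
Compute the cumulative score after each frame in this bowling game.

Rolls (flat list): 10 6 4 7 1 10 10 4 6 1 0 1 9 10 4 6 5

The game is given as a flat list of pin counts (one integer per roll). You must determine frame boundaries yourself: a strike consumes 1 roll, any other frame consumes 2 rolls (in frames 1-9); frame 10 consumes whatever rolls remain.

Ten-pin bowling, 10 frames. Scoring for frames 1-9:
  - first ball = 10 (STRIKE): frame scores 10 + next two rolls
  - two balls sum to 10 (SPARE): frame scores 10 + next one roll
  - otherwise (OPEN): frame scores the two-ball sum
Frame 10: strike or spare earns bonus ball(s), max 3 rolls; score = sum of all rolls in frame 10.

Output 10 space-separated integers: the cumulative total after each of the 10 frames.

Frame 1: STRIKE. 10 + next two rolls (6+4) = 20. Cumulative: 20
Frame 2: SPARE (6+4=10). 10 + next roll (7) = 17. Cumulative: 37
Frame 3: OPEN (7+1=8). Cumulative: 45
Frame 4: STRIKE. 10 + next two rolls (10+4) = 24. Cumulative: 69
Frame 5: STRIKE. 10 + next two rolls (4+6) = 20. Cumulative: 89
Frame 6: SPARE (4+6=10). 10 + next roll (1) = 11. Cumulative: 100
Frame 7: OPEN (1+0=1). Cumulative: 101
Frame 8: SPARE (1+9=10). 10 + next roll (10) = 20. Cumulative: 121
Frame 9: STRIKE. 10 + next two rolls (4+6) = 20. Cumulative: 141
Frame 10: SPARE. Sum of all frame-10 rolls (4+6+5) = 15. Cumulative: 156

Answer: 20 37 45 69 89 100 101 121 141 156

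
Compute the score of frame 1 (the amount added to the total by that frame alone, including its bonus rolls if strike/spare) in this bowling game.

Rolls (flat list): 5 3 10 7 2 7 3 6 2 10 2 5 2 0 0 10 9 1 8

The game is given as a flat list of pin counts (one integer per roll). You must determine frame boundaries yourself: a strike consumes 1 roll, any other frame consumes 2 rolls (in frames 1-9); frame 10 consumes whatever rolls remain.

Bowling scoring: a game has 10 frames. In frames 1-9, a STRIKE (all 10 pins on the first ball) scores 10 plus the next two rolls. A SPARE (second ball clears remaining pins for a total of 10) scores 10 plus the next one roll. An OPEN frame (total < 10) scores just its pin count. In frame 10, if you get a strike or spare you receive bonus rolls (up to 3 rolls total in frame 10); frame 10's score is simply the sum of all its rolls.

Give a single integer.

Frame 1: OPEN (5+3=8). Cumulative: 8
Frame 2: STRIKE. 10 + next two rolls (7+2) = 19. Cumulative: 27
Frame 3: OPEN (7+2=9). Cumulative: 36

Answer: 8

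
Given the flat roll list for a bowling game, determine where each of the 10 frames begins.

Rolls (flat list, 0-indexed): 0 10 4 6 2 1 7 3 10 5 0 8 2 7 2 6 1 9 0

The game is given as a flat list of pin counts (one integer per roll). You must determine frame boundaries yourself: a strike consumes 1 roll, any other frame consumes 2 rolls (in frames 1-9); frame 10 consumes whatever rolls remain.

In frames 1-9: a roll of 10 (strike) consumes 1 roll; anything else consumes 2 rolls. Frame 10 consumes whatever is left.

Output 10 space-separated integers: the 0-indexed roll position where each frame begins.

Answer: 0 2 4 6 8 9 11 13 15 17

Derivation:
Frame 1 starts at roll index 0: rolls=0,10 (sum=10), consumes 2 rolls
Frame 2 starts at roll index 2: rolls=4,6 (sum=10), consumes 2 rolls
Frame 3 starts at roll index 4: rolls=2,1 (sum=3), consumes 2 rolls
Frame 4 starts at roll index 6: rolls=7,3 (sum=10), consumes 2 rolls
Frame 5 starts at roll index 8: roll=10 (strike), consumes 1 roll
Frame 6 starts at roll index 9: rolls=5,0 (sum=5), consumes 2 rolls
Frame 7 starts at roll index 11: rolls=8,2 (sum=10), consumes 2 rolls
Frame 8 starts at roll index 13: rolls=7,2 (sum=9), consumes 2 rolls
Frame 9 starts at roll index 15: rolls=6,1 (sum=7), consumes 2 rolls
Frame 10 starts at roll index 17: 2 remaining rolls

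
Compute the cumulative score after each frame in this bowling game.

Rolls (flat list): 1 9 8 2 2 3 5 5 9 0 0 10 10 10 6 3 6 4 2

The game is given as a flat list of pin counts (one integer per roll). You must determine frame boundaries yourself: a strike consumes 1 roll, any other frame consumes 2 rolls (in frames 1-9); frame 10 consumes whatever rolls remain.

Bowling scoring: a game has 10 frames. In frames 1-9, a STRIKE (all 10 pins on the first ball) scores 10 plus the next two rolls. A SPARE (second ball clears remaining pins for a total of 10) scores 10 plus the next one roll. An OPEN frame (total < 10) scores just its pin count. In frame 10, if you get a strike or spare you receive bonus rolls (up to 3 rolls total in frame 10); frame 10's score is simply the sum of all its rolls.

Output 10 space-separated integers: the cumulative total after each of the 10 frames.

Answer: 18 30 35 54 63 83 109 128 137 149

Derivation:
Frame 1: SPARE (1+9=10). 10 + next roll (8) = 18. Cumulative: 18
Frame 2: SPARE (8+2=10). 10 + next roll (2) = 12. Cumulative: 30
Frame 3: OPEN (2+3=5). Cumulative: 35
Frame 4: SPARE (5+5=10). 10 + next roll (9) = 19. Cumulative: 54
Frame 5: OPEN (9+0=9). Cumulative: 63
Frame 6: SPARE (0+10=10). 10 + next roll (10) = 20. Cumulative: 83
Frame 7: STRIKE. 10 + next two rolls (10+6) = 26. Cumulative: 109
Frame 8: STRIKE. 10 + next two rolls (6+3) = 19. Cumulative: 128
Frame 9: OPEN (6+3=9). Cumulative: 137
Frame 10: SPARE. Sum of all frame-10 rolls (6+4+2) = 12. Cumulative: 149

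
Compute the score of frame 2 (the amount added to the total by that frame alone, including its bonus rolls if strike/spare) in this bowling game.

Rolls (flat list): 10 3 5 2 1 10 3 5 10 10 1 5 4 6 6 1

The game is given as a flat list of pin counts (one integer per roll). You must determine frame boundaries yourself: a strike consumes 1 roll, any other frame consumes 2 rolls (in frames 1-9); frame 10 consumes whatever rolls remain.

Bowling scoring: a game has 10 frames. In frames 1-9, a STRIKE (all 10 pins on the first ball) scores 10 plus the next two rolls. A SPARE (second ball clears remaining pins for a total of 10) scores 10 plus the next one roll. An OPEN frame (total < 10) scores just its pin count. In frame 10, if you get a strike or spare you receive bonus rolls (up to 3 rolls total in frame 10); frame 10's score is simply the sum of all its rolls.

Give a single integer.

Answer: 8

Derivation:
Frame 1: STRIKE. 10 + next two rolls (3+5) = 18. Cumulative: 18
Frame 2: OPEN (3+5=8). Cumulative: 26
Frame 3: OPEN (2+1=3). Cumulative: 29
Frame 4: STRIKE. 10 + next two rolls (3+5) = 18. Cumulative: 47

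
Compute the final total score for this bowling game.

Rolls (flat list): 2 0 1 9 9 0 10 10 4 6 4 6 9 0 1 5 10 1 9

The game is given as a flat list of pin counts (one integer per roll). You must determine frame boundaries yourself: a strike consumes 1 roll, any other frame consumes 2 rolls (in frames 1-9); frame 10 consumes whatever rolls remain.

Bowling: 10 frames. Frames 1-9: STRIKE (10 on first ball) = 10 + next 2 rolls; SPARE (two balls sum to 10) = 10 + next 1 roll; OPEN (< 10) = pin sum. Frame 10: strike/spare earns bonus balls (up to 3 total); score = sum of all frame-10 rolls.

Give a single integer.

Answer: 142

Derivation:
Frame 1: OPEN (2+0=2). Cumulative: 2
Frame 2: SPARE (1+9=10). 10 + next roll (9) = 19. Cumulative: 21
Frame 3: OPEN (9+0=9). Cumulative: 30
Frame 4: STRIKE. 10 + next two rolls (10+4) = 24. Cumulative: 54
Frame 5: STRIKE. 10 + next two rolls (4+6) = 20. Cumulative: 74
Frame 6: SPARE (4+6=10). 10 + next roll (4) = 14. Cumulative: 88
Frame 7: SPARE (4+6=10). 10 + next roll (9) = 19. Cumulative: 107
Frame 8: OPEN (9+0=9). Cumulative: 116
Frame 9: OPEN (1+5=6). Cumulative: 122
Frame 10: STRIKE. Sum of all frame-10 rolls (10+1+9) = 20. Cumulative: 142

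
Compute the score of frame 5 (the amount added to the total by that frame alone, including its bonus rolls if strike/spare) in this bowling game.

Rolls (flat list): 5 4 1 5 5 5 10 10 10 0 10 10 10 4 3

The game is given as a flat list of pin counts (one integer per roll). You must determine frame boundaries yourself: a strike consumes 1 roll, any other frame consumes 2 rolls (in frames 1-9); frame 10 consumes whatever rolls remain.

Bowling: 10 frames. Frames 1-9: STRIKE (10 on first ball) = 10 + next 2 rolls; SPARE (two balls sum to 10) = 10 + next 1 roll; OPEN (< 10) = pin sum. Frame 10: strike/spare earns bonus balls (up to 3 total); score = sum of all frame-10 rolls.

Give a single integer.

Answer: 20

Derivation:
Frame 1: OPEN (5+4=9). Cumulative: 9
Frame 2: OPEN (1+5=6). Cumulative: 15
Frame 3: SPARE (5+5=10). 10 + next roll (10) = 20. Cumulative: 35
Frame 4: STRIKE. 10 + next two rolls (10+10) = 30. Cumulative: 65
Frame 5: STRIKE. 10 + next two rolls (10+0) = 20. Cumulative: 85
Frame 6: STRIKE. 10 + next two rolls (0+10) = 20. Cumulative: 105
Frame 7: SPARE (0+10=10). 10 + next roll (10) = 20. Cumulative: 125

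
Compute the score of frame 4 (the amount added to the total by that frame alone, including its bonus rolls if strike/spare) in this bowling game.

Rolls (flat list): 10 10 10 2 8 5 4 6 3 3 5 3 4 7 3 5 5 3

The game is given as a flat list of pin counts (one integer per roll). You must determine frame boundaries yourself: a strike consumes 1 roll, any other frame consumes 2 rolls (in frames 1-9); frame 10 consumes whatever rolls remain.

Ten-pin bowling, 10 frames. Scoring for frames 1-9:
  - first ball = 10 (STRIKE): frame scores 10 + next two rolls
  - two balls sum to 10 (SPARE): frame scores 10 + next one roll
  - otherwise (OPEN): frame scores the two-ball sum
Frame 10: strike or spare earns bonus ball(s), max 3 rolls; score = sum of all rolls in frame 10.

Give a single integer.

Frame 1: STRIKE. 10 + next two rolls (10+10) = 30. Cumulative: 30
Frame 2: STRIKE. 10 + next two rolls (10+2) = 22. Cumulative: 52
Frame 3: STRIKE. 10 + next two rolls (2+8) = 20. Cumulative: 72
Frame 4: SPARE (2+8=10). 10 + next roll (5) = 15. Cumulative: 87
Frame 5: OPEN (5+4=9). Cumulative: 96
Frame 6: OPEN (6+3=9). Cumulative: 105

Answer: 15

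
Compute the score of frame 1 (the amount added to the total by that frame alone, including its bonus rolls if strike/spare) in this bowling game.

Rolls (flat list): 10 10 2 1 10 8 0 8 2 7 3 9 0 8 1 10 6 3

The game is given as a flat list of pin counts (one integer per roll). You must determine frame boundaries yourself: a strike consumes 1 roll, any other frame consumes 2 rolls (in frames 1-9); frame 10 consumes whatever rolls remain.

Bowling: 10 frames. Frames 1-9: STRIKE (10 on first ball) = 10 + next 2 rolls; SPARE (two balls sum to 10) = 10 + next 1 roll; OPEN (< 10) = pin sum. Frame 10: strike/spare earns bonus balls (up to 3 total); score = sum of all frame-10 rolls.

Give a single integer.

Frame 1: STRIKE. 10 + next two rolls (10+2) = 22. Cumulative: 22
Frame 2: STRIKE. 10 + next two rolls (2+1) = 13. Cumulative: 35
Frame 3: OPEN (2+1=3). Cumulative: 38

Answer: 22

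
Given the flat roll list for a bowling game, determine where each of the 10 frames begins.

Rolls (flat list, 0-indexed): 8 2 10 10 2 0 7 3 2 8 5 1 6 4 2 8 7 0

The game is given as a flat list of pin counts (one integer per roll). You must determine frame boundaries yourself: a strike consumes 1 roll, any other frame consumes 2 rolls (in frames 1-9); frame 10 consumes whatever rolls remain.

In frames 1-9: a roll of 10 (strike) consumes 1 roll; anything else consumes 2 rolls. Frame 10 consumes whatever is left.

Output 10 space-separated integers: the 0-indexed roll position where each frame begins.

Frame 1 starts at roll index 0: rolls=8,2 (sum=10), consumes 2 rolls
Frame 2 starts at roll index 2: roll=10 (strike), consumes 1 roll
Frame 3 starts at roll index 3: roll=10 (strike), consumes 1 roll
Frame 4 starts at roll index 4: rolls=2,0 (sum=2), consumes 2 rolls
Frame 5 starts at roll index 6: rolls=7,3 (sum=10), consumes 2 rolls
Frame 6 starts at roll index 8: rolls=2,8 (sum=10), consumes 2 rolls
Frame 7 starts at roll index 10: rolls=5,1 (sum=6), consumes 2 rolls
Frame 8 starts at roll index 12: rolls=6,4 (sum=10), consumes 2 rolls
Frame 9 starts at roll index 14: rolls=2,8 (sum=10), consumes 2 rolls
Frame 10 starts at roll index 16: 2 remaining rolls

Answer: 0 2 3 4 6 8 10 12 14 16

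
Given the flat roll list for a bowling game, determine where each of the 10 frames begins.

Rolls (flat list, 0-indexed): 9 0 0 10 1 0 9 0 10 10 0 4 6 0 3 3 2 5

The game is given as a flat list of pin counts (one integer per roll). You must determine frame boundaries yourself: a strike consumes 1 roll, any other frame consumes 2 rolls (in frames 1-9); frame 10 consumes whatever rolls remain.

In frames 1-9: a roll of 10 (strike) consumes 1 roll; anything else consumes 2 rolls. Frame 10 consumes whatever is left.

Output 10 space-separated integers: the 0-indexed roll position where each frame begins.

Answer: 0 2 4 6 8 9 10 12 14 16

Derivation:
Frame 1 starts at roll index 0: rolls=9,0 (sum=9), consumes 2 rolls
Frame 2 starts at roll index 2: rolls=0,10 (sum=10), consumes 2 rolls
Frame 3 starts at roll index 4: rolls=1,0 (sum=1), consumes 2 rolls
Frame 4 starts at roll index 6: rolls=9,0 (sum=9), consumes 2 rolls
Frame 5 starts at roll index 8: roll=10 (strike), consumes 1 roll
Frame 6 starts at roll index 9: roll=10 (strike), consumes 1 roll
Frame 7 starts at roll index 10: rolls=0,4 (sum=4), consumes 2 rolls
Frame 8 starts at roll index 12: rolls=6,0 (sum=6), consumes 2 rolls
Frame 9 starts at roll index 14: rolls=3,3 (sum=6), consumes 2 rolls
Frame 10 starts at roll index 16: 2 remaining rolls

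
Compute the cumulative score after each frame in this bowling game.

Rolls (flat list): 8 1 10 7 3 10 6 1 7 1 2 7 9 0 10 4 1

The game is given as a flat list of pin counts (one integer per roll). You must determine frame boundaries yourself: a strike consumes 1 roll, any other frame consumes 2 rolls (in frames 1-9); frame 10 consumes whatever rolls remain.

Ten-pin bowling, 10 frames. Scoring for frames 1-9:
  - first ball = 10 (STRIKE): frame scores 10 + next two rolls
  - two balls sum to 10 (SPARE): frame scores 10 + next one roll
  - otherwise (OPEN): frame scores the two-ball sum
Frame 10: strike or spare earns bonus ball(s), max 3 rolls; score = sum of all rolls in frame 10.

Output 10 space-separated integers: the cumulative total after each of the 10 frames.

Answer: 9 29 49 66 73 81 90 99 114 119

Derivation:
Frame 1: OPEN (8+1=9). Cumulative: 9
Frame 2: STRIKE. 10 + next two rolls (7+3) = 20. Cumulative: 29
Frame 3: SPARE (7+3=10). 10 + next roll (10) = 20. Cumulative: 49
Frame 4: STRIKE. 10 + next two rolls (6+1) = 17. Cumulative: 66
Frame 5: OPEN (6+1=7). Cumulative: 73
Frame 6: OPEN (7+1=8). Cumulative: 81
Frame 7: OPEN (2+7=9). Cumulative: 90
Frame 8: OPEN (9+0=9). Cumulative: 99
Frame 9: STRIKE. 10 + next two rolls (4+1) = 15. Cumulative: 114
Frame 10: OPEN. Sum of all frame-10 rolls (4+1) = 5. Cumulative: 119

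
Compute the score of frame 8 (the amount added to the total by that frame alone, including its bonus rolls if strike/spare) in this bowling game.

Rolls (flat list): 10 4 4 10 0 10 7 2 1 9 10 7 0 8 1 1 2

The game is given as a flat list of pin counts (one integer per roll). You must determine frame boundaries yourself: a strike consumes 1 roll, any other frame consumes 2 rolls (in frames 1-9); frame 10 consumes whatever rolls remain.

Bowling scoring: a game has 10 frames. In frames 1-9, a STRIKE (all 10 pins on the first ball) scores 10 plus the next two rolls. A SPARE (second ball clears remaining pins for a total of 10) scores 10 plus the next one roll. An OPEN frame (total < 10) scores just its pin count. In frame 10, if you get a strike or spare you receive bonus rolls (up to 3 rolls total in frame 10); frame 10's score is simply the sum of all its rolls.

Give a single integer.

Answer: 7

Derivation:
Frame 1: STRIKE. 10 + next two rolls (4+4) = 18. Cumulative: 18
Frame 2: OPEN (4+4=8). Cumulative: 26
Frame 3: STRIKE. 10 + next two rolls (0+10) = 20. Cumulative: 46
Frame 4: SPARE (0+10=10). 10 + next roll (7) = 17. Cumulative: 63
Frame 5: OPEN (7+2=9). Cumulative: 72
Frame 6: SPARE (1+9=10). 10 + next roll (10) = 20. Cumulative: 92
Frame 7: STRIKE. 10 + next two rolls (7+0) = 17. Cumulative: 109
Frame 8: OPEN (7+0=7). Cumulative: 116
Frame 9: OPEN (8+1=9). Cumulative: 125
Frame 10: OPEN. Sum of all frame-10 rolls (1+2) = 3. Cumulative: 128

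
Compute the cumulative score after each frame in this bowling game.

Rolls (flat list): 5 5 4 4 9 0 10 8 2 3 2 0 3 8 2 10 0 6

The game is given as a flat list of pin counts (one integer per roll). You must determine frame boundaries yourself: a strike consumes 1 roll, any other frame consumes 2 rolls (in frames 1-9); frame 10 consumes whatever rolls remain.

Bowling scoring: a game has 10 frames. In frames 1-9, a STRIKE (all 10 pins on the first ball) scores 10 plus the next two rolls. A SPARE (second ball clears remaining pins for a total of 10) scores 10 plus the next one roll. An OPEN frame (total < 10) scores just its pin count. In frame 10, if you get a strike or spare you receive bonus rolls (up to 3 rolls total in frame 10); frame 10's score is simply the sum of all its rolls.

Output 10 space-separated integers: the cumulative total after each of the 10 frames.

Answer: 14 22 31 51 64 69 72 92 108 114

Derivation:
Frame 1: SPARE (5+5=10). 10 + next roll (4) = 14. Cumulative: 14
Frame 2: OPEN (4+4=8). Cumulative: 22
Frame 3: OPEN (9+0=9). Cumulative: 31
Frame 4: STRIKE. 10 + next two rolls (8+2) = 20. Cumulative: 51
Frame 5: SPARE (8+2=10). 10 + next roll (3) = 13. Cumulative: 64
Frame 6: OPEN (3+2=5). Cumulative: 69
Frame 7: OPEN (0+3=3). Cumulative: 72
Frame 8: SPARE (8+2=10). 10 + next roll (10) = 20. Cumulative: 92
Frame 9: STRIKE. 10 + next two rolls (0+6) = 16. Cumulative: 108
Frame 10: OPEN. Sum of all frame-10 rolls (0+6) = 6. Cumulative: 114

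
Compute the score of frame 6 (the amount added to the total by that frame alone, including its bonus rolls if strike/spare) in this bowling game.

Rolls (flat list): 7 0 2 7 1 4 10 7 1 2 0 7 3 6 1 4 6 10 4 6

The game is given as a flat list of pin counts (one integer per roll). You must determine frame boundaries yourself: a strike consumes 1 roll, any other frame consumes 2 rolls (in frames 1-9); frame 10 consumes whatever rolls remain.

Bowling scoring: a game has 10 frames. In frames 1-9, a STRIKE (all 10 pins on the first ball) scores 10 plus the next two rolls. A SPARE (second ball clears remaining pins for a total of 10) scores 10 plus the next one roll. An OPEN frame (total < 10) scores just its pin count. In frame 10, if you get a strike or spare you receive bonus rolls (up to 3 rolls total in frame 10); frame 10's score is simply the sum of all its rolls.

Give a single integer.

Frame 1: OPEN (7+0=7). Cumulative: 7
Frame 2: OPEN (2+7=9). Cumulative: 16
Frame 3: OPEN (1+4=5). Cumulative: 21
Frame 4: STRIKE. 10 + next two rolls (7+1) = 18. Cumulative: 39
Frame 5: OPEN (7+1=8). Cumulative: 47
Frame 6: OPEN (2+0=2). Cumulative: 49
Frame 7: SPARE (7+3=10). 10 + next roll (6) = 16. Cumulative: 65
Frame 8: OPEN (6+1=7). Cumulative: 72

Answer: 2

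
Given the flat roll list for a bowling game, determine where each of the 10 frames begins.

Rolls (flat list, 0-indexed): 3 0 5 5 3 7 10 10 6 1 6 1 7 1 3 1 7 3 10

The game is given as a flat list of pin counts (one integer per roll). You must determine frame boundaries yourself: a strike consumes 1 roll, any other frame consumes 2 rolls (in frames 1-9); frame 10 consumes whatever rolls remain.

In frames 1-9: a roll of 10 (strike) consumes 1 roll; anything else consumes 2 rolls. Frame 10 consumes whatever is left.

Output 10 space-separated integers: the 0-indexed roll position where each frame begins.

Answer: 0 2 4 6 7 8 10 12 14 16

Derivation:
Frame 1 starts at roll index 0: rolls=3,0 (sum=3), consumes 2 rolls
Frame 2 starts at roll index 2: rolls=5,5 (sum=10), consumes 2 rolls
Frame 3 starts at roll index 4: rolls=3,7 (sum=10), consumes 2 rolls
Frame 4 starts at roll index 6: roll=10 (strike), consumes 1 roll
Frame 5 starts at roll index 7: roll=10 (strike), consumes 1 roll
Frame 6 starts at roll index 8: rolls=6,1 (sum=7), consumes 2 rolls
Frame 7 starts at roll index 10: rolls=6,1 (sum=7), consumes 2 rolls
Frame 8 starts at roll index 12: rolls=7,1 (sum=8), consumes 2 rolls
Frame 9 starts at roll index 14: rolls=3,1 (sum=4), consumes 2 rolls
Frame 10 starts at roll index 16: 3 remaining rolls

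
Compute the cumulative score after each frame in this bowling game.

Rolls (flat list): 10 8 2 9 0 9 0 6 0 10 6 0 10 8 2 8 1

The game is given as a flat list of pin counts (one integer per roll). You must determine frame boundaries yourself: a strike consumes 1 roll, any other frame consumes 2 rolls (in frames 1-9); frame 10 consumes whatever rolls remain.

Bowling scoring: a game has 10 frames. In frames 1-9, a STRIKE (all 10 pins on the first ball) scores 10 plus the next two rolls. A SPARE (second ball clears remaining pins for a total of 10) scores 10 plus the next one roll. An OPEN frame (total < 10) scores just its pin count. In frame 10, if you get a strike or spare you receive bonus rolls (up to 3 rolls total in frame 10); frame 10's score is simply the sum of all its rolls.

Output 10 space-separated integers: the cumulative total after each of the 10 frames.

Answer: 20 39 48 57 63 79 85 105 123 132

Derivation:
Frame 1: STRIKE. 10 + next two rolls (8+2) = 20. Cumulative: 20
Frame 2: SPARE (8+2=10). 10 + next roll (9) = 19. Cumulative: 39
Frame 3: OPEN (9+0=9). Cumulative: 48
Frame 4: OPEN (9+0=9). Cumulative: 57
Frame 5: OPEN (6+0=6). Cumulative: 63
Frame 6: STRIKE. 10 + next two rolls (6+0) = 16. Cumulative: 79
Frame 7: OPEN (6+0=6). Cumulative: 85
Frame 8: STRIKE. 10 + next two rolls (8+2) = 20. Cumulative: 105
Frame 9: SPARE (8+2=10). 10 + next roll (8) = 18. Cumulative: 123
Frame 10: OPEN. Sum of all frame-10 rolls (8+1) = 9. Cumulative: 132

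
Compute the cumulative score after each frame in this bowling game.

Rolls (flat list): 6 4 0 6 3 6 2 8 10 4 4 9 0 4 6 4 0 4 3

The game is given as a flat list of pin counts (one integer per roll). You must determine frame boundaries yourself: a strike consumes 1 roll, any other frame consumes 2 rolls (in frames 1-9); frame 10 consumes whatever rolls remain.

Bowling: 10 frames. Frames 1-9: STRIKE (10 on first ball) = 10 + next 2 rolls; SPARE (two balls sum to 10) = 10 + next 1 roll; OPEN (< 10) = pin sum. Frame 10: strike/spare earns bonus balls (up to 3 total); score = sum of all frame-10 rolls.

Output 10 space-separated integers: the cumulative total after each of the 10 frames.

Answer: 10 16 25 45 63 71 80 94 98 105

Derivation:
Frame 1: SPARE (6+4=10). 10 + next roll (0) = 10. Cumulative: 10
Frame 2: OPEN (0+6=6). Cumulative: 16
Frame 3: OPEN (3+6=9). Cumulative: 25
Frame 4: SPARE (2+8=10). 10 + next roll (10) = 20. Cumulative: 45
Frame 5: STRIKE. 10 + next two rolls (4+4) = 18. Cumulative: 63
Frame 6: OPEN (4+4=8). Cumulative: 71
Frame 7: OPEN (9+0=9). Cumulative: 80
Frame 8: SPARE (4+6=10). 10 + next roll (4) = 14. Cumulative: 94
Frame 9: OPEN (4+0=4). Cumulative: 98
Frame 10: OPEN. Sum of all frame-10 rolls (4+3) = 7. Cumulative: 105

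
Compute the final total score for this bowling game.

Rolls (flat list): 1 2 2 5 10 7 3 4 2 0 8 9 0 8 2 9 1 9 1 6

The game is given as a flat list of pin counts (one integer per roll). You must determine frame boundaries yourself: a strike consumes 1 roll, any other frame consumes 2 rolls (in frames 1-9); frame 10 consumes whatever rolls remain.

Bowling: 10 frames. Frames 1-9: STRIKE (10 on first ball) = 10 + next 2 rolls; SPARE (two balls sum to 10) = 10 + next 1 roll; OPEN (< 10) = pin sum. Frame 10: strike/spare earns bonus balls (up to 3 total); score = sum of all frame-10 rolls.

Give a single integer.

Frame 1: OPEN (1+2=3). Cumulative: 3
Frame 2: OPEN (2+5=7). Cumulative: 10
Frame 3: STRIKE. 10 + next two rolls (7+3) = 20. Cumulative: 30
Frame 4: SPARE (7+3=10). 10 + next roll (4) = 14. Cumulative: 44
Frame 5: OPEN (4+2=6). Cumulative: 50
Frame 6: OPEN (0+8=8). Cumulative: 58
Frame 7: OPEN (9+0=9). Cumulative: 67
Frame 8: SPARE (8+2=10). 10 + next roll (9) = 19. Cumulative: 86
Frame 9: SPARE (9+1=10). 10 + next roll (9) = 19. Cumulative: 105
Frame 10: SPARE. Sum of all frame-10 rolls (9+1+6) = 16. Cumulative: 121

Answer: 121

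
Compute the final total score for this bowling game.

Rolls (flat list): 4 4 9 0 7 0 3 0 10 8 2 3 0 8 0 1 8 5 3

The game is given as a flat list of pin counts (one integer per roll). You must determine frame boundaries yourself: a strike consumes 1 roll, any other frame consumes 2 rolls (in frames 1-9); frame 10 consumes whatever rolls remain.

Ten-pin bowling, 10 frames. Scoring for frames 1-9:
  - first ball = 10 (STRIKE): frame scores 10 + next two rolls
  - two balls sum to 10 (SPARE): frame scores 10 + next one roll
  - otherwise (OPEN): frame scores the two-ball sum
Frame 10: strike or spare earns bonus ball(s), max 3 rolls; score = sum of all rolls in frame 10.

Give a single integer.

Answer: 88

Derivation:
Frame 1: OPEN (4+4=8). Cumulative: 8
Frame 2: OPEN (9+0=9). Cumulative: 17
Frame 3: OPEN (7+0=7). Cumulative: 24
Frame 4: OPEN (3+0=3). Cumulative: 27
Frame 5: STRIKE. 10 + next two rolls (8+2) = 20. Cumulative: 47
Frame 6: SPARE (8+2=10). 10 + next roll (3) = 13. Cumulative: 60
Frame 7: OPEN (3+0=3). Cumulative: 63
Frame 8: OPEN (8+0=8). Cumulative: 71
Frame 9: OPEN (1+8=9). Cumulative: 80
Frame 10: OPEN. Sum of all frame-10 rolls (5+3) = 8. Cumulative: 88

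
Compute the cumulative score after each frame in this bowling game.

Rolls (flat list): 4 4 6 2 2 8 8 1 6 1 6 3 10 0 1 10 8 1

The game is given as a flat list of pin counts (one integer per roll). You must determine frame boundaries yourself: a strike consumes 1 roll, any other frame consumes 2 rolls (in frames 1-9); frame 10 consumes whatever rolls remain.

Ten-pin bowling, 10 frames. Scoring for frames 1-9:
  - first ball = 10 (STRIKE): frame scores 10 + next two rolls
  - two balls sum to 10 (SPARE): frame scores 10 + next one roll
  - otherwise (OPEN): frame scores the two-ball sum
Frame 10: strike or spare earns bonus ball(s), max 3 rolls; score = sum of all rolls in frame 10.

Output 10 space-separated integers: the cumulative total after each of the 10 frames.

Answer: 8 16 34 43 50 59 70 71 90 99

Derivation:
Frame 1: OPEN (4+4=8). Cumulative: 8
Frame 2: OPEN (6+2=8). Cumulative: 16
Frame 3: SPARE (2+8=10). 10 + next roll (8) = 18. Cumulative: 34
Frame 4: OPEN (8+1=9). Cumulative: 43
Frame 5: OPEN (6+1=7). Cumulative: 50
Frame 6: OPEN (6+3=9). Cumulative: 59
Frame 7: STRIKE. 10 + next two rolls (0+1) = 11. Cumulative: 70
Frame 8: OPEN (0+1=1). Cumulative: 71
Frame 9: STRIKE. 10 + next two rolls (8+1) = 19. Cumulative: 90
Frame 10: OPEN. Sum of all frame-10 rolls (8+1) = 9. Cumulative: 99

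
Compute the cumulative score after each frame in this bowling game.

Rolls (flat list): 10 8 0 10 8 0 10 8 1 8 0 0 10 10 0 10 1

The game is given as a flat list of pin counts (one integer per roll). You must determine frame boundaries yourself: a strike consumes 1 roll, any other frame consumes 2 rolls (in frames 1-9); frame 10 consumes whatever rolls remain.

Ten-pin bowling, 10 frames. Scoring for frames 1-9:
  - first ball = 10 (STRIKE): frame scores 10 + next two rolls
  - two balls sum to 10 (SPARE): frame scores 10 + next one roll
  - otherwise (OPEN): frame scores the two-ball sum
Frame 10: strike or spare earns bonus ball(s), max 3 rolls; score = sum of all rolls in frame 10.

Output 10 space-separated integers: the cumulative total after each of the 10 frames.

Frame 1: STRIKE. 10 + next two rolls (8+0) = 18. Cumulative: 18
Frame 2: OPEN (8+0=8). Cumulative: 26
Frame 3: STRIKE. 10 + next two rolls (8+0) = 18. Cumulative: 44
Frame 4: OPEN (8+0=8). Cumulative: 52
Frame 5: STRIKE. 10 + next two rolls (8+1) = 19. Cumulative: 71
Frame 6: OPEN (8+1=9). Cumulative: 80
Frame 7: OPEN (8+0=8). Cumulative: 88
Frame 8: SPARE (0+10=10). 10 + next roll (10) = 20. Cumulative: 108
Frame 9: STRIKE. 10 + next two rolls (0+10) = 20. Cumulative: 128
Frame 10: SPARE. Sum of all frame-10 rolls (0+10+1) = 11. Cumulative: 139

Answer: 18 26 44 52 71 80 88 108 128 139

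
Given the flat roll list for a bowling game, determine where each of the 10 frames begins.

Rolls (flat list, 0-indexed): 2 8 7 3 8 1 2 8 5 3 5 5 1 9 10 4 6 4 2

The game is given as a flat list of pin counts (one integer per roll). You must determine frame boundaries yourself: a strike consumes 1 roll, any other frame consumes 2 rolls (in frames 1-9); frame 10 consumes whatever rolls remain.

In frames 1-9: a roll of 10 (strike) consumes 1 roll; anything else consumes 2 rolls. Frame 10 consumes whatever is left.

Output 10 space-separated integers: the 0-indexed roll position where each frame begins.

Answer: 0 2 4 6 8 10 12 14 15 17

Derivation:
Frame 1 starts at roll index 0: rolls=2,8 (sum=10), consumes 2 rolls
Frame 2 starts at roll index 2: rolls=7,3 (sum=10), consumes 2 rolls
Frame 3 starts at roll index 4: rolls=8,1 (sum=9), consumes 2 rolls
Frame 4 starts at roll index 6: rolls=2,8 (sum=10), consumes 2 rolls
Frame 5 starts at roll index 8: rolls=5,3 (sum=8), consumes 2 rolls
Frame 6 starts at roll index 10: rolls=5,5 (sum=10), consumes 2 rolls
Frame 7 starts at roll index 12: rolls=1,9 (sum=10), consumes 2 rolls
Frame 8 starts at roll index 14: roll=10 (strike), consumes 1 roll
Frame 9 starts at roll index 15: rolls=4,6 (sum=10), consumes 2 rolls
Frame 10 starts at roll index 17: 2 remaining rolls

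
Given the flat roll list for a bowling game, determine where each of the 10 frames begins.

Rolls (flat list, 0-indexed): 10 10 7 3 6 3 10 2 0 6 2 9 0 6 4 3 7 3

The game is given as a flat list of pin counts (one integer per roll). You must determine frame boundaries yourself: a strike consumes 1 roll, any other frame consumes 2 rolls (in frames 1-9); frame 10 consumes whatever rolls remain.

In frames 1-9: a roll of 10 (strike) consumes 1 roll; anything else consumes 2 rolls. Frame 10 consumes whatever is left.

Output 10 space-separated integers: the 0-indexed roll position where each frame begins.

Answer: 0 1 2 4 6 7 9 11 13 15

Derivation:
Frame 1 starts at roll index 0: roll=10 (strike), consumes 1 roll
Frame 2 starts at roll index 1: roll=10 (strike), consumes 1 roll
Frame 3 starts at roll index 2: rolls=7,3 (sum=10), consumes 2 rolls
Frame 4 starts at roll index 4: rolls=6,3 (sum=9), consumes 2 rolls
Frame 5 starts at roll index 6: roll=10 (strike), consumes 1 roll
Frame 6 starts at roll index 7: rolls=2,0 (sum=2), consumes 2 rolls
Frame 7 starts at roll index 9: rolls=6,2 (sum=8), consumes 2 rolls
Frame 8 starts at roll index 11: rolls=9,0 (sum=9), consumes 2 rolls
Frame 9 starts at roll index 13: rolls=6,4 (sum=10), consumes 2 rolls
Frame 10 starts at roll index 15: 3 remaining rolls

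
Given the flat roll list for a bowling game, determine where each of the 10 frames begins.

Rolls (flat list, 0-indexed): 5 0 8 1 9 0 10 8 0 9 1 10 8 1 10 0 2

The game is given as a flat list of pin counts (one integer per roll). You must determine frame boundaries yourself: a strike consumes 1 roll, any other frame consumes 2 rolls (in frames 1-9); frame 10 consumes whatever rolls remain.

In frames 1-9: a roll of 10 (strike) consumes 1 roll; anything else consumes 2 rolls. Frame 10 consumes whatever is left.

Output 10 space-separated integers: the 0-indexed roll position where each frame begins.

Answer: 0 2 4 6 7 9 11 12 14 15

Derivation:
Frame 1 starts at roll index 0: rolls=5,0 (sum=5), consumes 2 rolls
Frame 2 starts at roll index 2: rolls=8,1 (sum=9), consumes 2 rolls
Frame 3 starts at roll index 4: rolls=9,0 (sum=9), consumes 2 rolls
Frame 4 starts at roll index 6: roll=10 (strike), consumes 1 roll
Frame 5 starts at roll index 7: rolls=8,0 (sum=8), consumes 2 rolls
Frame 6 starts at roll index 9: rolls=9,1 (sum=10), consumes 2 rolls
Frame 7 starts at roll index 11: roll=10 (strike), consumes 1 roll
Frame 8 starts at roll index 12: rolls=8,1 (sum=9), consumes 2 rolls
Frame 9 starts at roll index 14: roll=10 (strike), consumes 1 roll
Frame 10 starts at roll index 15: 2 remaining rolls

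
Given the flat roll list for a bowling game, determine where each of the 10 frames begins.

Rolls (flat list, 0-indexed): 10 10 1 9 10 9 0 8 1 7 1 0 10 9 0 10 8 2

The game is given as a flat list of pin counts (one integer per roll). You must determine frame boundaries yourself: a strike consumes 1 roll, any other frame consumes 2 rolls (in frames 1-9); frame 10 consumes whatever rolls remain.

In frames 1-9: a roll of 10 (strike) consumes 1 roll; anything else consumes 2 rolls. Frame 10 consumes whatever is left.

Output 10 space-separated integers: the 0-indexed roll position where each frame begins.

Answer: 0 1 2 4 5 7 9 11 13 15

Derivation:
Frame 1 starts at roll index 0: roll=10 (strike), consumes 1 roll
Frame 2 starts at roll index 1: roll=10 (strike), consumes 1 roll
Frame 3 starts at roll index 2: rolls=1,9 (sum=10), consumes 2 rolls
Frame 4 starts at roll index 4: roll=10 (strike), consumes 1 roll
Frame 5 starts at roll index 5: rolls=9,0 (sum=9), consumes 2 rolls
Frame 6 starts at roll index 7: rolls=8,1 (sum=9), consumes 2 rolls
Frame 7 starts at roll index 9: rolls=7,1 (sum=8), consumes 2 rolls
Frame 8 starts at roll index 11: rolls=0,10 (sum=10), consumes 2 rolls
Frame 9 starts at roll index 13: rolls=9,0 (sum=9), consumes 2 rolls
Frame 10 starts at roll index 15: 3 remaining rolls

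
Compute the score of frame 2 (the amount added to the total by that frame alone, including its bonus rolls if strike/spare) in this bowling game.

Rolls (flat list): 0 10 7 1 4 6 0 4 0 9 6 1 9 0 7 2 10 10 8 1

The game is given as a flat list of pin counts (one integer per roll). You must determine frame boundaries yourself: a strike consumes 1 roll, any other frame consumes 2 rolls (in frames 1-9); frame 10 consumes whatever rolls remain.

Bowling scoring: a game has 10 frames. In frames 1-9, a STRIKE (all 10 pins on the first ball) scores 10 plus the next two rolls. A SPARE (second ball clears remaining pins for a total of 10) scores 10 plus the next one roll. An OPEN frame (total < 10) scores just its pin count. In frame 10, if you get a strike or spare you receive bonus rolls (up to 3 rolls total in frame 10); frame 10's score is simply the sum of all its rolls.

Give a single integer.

Frame 1: SPARE (0+10=10). 10 + next roll (7) = 17. Cumulative: 17
Frame 2: OPEN (7+1=8). Cumulative: 25
Frame 3: SPARE (4+6=10). 10 + next roll (0) = 10. Cumulative: 35
Frame 4: OPEN (0+4=4). Cumulative: 39

Answer: 8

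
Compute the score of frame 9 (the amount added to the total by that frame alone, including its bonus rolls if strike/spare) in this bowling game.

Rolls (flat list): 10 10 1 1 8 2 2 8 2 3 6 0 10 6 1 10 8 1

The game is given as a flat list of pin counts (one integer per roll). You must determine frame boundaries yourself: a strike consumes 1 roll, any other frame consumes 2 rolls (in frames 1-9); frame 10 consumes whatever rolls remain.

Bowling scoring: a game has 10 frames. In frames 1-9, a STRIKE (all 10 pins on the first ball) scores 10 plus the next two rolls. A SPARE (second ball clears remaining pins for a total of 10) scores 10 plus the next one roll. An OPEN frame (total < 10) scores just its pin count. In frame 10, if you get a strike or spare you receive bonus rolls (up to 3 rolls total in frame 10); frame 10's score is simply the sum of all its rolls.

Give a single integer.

Frame 1: STRIKE. 10 + next two rolls (10+1) = 21. Cumulative: 21
Frame 2: STRIKE. 10 + next two rolls (1+1) = 12. Cumulative: 33
Frame 3: OPEN (1+1=2). Cumulative: 35
Frame 4: SPARE (8+2=10). 10 + next roll (2) = 12. Cumulative: 47
Frame 5: SPARE (2+8=10). 10 + next roll (2) = 12. Cumulative: 59
Frame 6: OPEN (2+3=5). Cumulative: 64
Frame 7: OPEN (6+0=6). Cumulative: 70
Frame 8: STRIKE. 10 + next two rolls (6+1) = 17. Cumulative: 87
Frame 9: OPEN (6+1=7). Cumulative: 94
Frame 10: STRIKE. Sum of all frame-10 rolls (10+8+1) = 19. Cumulative: 113

Answer: 7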